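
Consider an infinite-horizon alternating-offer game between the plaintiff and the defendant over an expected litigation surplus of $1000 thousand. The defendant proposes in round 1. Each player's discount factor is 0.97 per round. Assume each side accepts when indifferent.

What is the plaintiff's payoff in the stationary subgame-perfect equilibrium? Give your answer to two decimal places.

Let x be the defendant's share when the defendant proposes and y be the plaintiff's share when the plaintiff proposes.
The plaintiff accepts iff offered ≥ 0.97·y, so x = 1000 − 0.97y. Symmetrically y = 1000 − 0.97x.
Substituting: x = 1000 − 0.97(1000 − 0.97x), giving x(1 − 0.97·0.97) = 1000(1 − 0.97).
So x = 1000 × 0.03 / 0.0591 ≈ 507.6142, and the plaintiff receives 1000 − x ≈ 492.3858.

492.39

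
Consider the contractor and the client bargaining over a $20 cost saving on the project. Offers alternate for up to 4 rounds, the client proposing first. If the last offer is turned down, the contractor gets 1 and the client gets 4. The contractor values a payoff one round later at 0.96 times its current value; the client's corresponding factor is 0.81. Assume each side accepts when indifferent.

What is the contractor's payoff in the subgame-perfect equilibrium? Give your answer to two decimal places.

Solve by backward induction from round 4.
Round 4 (the contractor proposes): the client gets 4 if talks fail, so the contractor offers 4 and keeps 16.
Round 3 (the client proposes): the contractor can get 16 next round, worth 0.96 × 16 = 15.36 now. The client offers 15.36 and keeps 20 − 15.36 = 4.64.
Round 2 (the contractor proposes): the client can get 4.64 next round, worth 0.81 × 4.64 = 3.7584 now, so the contractor offers 3.7584, keeping 16.2416.
Round 1 (the client proposes): the contractor can get 16.2416 next round, worth 0.96 × 16.2416 = 15.591936 now, so the client offers 15.591936, keeping 4.408064.

15.59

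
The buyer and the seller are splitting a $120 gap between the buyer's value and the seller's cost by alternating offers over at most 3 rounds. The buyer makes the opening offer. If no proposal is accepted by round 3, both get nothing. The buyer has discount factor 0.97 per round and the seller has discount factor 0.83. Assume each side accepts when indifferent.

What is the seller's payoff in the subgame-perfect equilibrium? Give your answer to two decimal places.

Work backward from the last round.
Round 3 (the buyer proposes): the seller will accept anything ≥ 0, so the buyer offers 0 and keeps 120.
Round 2 (the seller proposes): the buyer can get 120 next round, worth 0.97 × 120 = 116.4 now, so the seller offers 116.4, keeping 3.6.
Round 1 (the buyer proposes): the seller can get 3.6 next round, worth 0.83 × 3.6 = 2.988 now, so the buyer offers 2.988, keeping 117.012.

2.99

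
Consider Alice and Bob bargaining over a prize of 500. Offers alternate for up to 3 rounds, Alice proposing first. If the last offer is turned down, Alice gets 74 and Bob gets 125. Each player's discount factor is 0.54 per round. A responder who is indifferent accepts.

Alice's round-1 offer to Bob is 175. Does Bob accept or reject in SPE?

Accept

Round 3 (Alice proposes): Bob gets 125 if talks fail, so Alice offers 125 and keeps 375.
Round 2 (Bob proposes): Alice can get 375 next round, worth 0.54 × 375 = 202.5 now. Bob offers 202.5 and keeps 500 − 202.5 = 297.5.
So by rejecting in round 1, Bob gets 297.5 next round, worth 0.54 × 297.5 = 160.65 now.
Offer 175 ≥ 160.65, so Bob accepts.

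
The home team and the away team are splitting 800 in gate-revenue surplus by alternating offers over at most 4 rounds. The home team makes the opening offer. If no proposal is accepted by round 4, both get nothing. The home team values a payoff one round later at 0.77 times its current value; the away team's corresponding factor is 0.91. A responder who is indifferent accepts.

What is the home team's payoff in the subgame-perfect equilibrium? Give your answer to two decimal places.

122.45

Round 4 (the away team proposes): the home team will accept anything ≥ 0, so the away team offers 0 and keeps 800.
Round 3 (the home team proposes): the away team can get 800 next round, worth 0.91 × 800 = 728 now. The home team offers 728 and keeps 800 − 728 = 72.
Round 2 (the away team proposes): the home team can get 72 next round, worth 0.77 × 72 = 55.44 now, so the away team offers 55.44, keeping 744.56.
Round 1 (the home team proposes): the away team can get 744.56 next round, worth 0.91 × 744.56 = 677.5496 now, so the home team offers 677.5496, keeping 122.4504.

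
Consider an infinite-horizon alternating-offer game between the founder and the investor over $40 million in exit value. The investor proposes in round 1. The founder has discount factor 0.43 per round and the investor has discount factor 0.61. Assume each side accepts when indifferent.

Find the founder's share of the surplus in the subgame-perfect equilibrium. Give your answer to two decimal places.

When the investor proposes, the founder accepts any offer worth at least 0.43 times what the founder would get by proposing next round; and vice versa.
This gives x = 40 − 0.43y and y = 40 − 0.61x, where x and y are each side's share when it proposes.
Hence (1 − 0.43·0.61)x = 40(1 − 0.43), i.e. 0.7377·x = 22.8.
x ≈ 30.9069; the founder's share is 40 − x ≈ 9.0931.

9.09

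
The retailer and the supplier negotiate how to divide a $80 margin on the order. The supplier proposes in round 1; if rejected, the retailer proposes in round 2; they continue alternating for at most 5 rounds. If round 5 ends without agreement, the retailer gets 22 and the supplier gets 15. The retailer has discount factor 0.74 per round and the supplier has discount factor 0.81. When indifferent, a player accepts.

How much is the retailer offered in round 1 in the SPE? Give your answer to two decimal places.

25.89

Round 5 (the supplier proposes): the retailer gets 22 if talks fail, so the supplier offers 22 and keeps 58.
Round 4 (the retailer proposes): the supplier can get 58 next round, worth 0.81 × 58 = 46.98 now; the retailer offers that and keeps 33.02.
Round 3 (the supplier proposes): the retailer can get 33.02 next round, worth 0.74 × 33.02 = 24.4348 now. The supplier offers 24.4348 and keeps 80 − 24.4348 = 55.5652.
Round 2 (the retailer proposes): the supplier can get 55.5652 next round, worth 0.81 × 55.5652 = 45.007812 now; the retailer offers that and keeps 34.992188.
Round 1 (the supplier proposes): the retailer can get 34.992188 next round, worth 0.74 × 34.992188 = 25.89421912 now; the supplier offers that and keeps 54.10578088.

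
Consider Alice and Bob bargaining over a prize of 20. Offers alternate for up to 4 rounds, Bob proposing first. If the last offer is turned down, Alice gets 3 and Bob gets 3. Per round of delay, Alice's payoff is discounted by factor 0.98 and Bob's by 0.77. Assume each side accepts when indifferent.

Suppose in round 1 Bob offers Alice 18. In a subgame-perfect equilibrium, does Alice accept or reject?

Accept

Round 4 (Alice proposes): Bob gets 3 if talks fail, so Alice offers 3 and keeps 17.
Round 3 (Bob proposes): Alice can get 17 next round, worth 0.98 × 17 = 16.66 now. Bob offers 16.66 and keeps 20 − 16.66 = 3.34.
Round 2 (Alice proposes): Bob can get 3.34 next round, worth 0.77 × 3.34 = 2.5718 now; Alice offers that and keeps 17.4282.
So by rejecting in round 1, Alice gets 17.4282 next round, worth 0.98 × 17.4282 = 17.079636 now.
Offer 18 ≥ 17.079636, so Alice accepts.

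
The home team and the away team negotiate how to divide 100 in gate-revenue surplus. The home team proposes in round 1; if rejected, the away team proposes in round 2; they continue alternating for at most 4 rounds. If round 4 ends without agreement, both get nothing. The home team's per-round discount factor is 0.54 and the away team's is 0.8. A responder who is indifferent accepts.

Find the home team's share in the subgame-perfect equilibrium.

Round 4 (the away team proposes): the home team will accept anything ≥ 0, so the away team offers 0 and keeps 100.
Round 3 (the home team proposes): the away team can get 100 next round, worth 0.8 × 100 = 80 now. The home team offers 80 and keeps 100 − 80 = 20.
Round 2 (the away team proposes): the home team can get 20 next round, worth 0.54 × 20 = 10.8 now. The away team offers 10.8 and keeps 100 − 10.8 = 89.2.
Round 1 (the home team proposes): the away team can get 89.2 next round, worth 0.8 × 89.2 = 71.36 now, so the home team offers 71.36, keeping 28.64.

28.64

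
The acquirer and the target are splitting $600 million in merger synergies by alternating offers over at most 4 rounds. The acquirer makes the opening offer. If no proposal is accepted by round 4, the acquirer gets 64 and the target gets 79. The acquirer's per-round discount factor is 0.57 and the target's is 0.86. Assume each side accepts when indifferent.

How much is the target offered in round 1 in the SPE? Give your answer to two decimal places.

447.84

Round 4 (the target proposes): the acquirer gets 64 if talks fail, so the target offers 64 and keeps 536.
Round 3 (the acquirer proposes): the target can get 536 next round, worth 0.86 × 536 = 460.96 now, so the acquirer offers 460.96, keeping 139.04.
Round 2 (the target proposes): the acquirer can get 139.04 next round, worth 0.57 × 139.04 = 79.2528 now; the target offers that and keeps 520.7472.
Round 1 (the acquirer proposes): the target can get 520.7472 next round, worth 0.86 × 520.7472 = 447.842592 now; the acquirer offers that and keeps 152.157408.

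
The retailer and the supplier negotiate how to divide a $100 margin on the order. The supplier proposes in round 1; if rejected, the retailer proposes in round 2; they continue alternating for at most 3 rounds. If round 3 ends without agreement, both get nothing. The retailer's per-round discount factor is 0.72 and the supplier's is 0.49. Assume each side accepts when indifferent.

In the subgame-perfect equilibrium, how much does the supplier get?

63.28

By backward induction:
Round 3 (the supplier proposes): the retailer will accept anything ≥ 0, so the supplier offers 0 and keeps 100.
Round 2 (the retailer proposes): the supplier can get 100 next round, worth 0.49 × 100 = 49 now; the retailer offers that and keeps 51.
Round 1 (the supplier proposes): the retailer can get 51 next round, worth 0.72 × 51 = 36.72 now, so the supplier offers 36.72, keeping 63.28.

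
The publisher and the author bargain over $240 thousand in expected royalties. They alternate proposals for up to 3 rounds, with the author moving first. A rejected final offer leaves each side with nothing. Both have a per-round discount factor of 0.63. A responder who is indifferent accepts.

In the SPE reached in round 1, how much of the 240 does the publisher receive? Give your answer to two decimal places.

55.94

Round 3 (the author proposes): rejection yields 0 for the publisher; the author offers 0 and keeps 240.
Round 2 (the publisher proposes): the author can get 240 next round, worth 0.63 × 240 = 151.2 now, so the publisher offers 151.2, keeping 88.8.
Round 1 (the author proposes): the publisher can get 88.8 next round, worth 0.63 × 88.8 = 55.944 now, so the author offers 55.944, keeping 184.056.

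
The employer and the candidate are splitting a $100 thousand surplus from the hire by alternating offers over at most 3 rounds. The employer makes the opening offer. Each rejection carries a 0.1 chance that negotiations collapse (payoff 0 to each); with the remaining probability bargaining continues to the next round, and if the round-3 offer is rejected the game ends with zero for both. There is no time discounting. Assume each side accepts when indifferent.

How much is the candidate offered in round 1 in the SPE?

By backward induction:
Round 3 (the employer proposes): the candidate will accept anything ≥ 0, so the employer offers 0 and keeps 100.
Round 2 (the candidate proposes): rejecting gives the employer an expected 0.9 × 100 = 90, so the candidate offers 90, keeping 10.
Round 1 (the employer proposes): rejecting gives the candidate an expected 0.9 × 10 = 9. The employer offers 9 and keeps 100 − 9 = 91.

9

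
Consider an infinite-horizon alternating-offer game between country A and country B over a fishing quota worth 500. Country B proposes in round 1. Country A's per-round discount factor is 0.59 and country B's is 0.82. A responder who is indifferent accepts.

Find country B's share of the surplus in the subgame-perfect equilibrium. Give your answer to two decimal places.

When country B proposes, country A accepts any offer worth at least 0.59 times what country A would get by proposing next round; and vice versa.
This gives x = 500 − 0.59y and y = 500 − 0.82x, where x and y are each side's share when it proposes.
Hence (1 − 0.59·0.82)x = 500(1 − 0.59), i.e. 0.5162·x = 205.
x ≈ 397.1329; country A's share is 500 − x ≈ 102.8671.

397.13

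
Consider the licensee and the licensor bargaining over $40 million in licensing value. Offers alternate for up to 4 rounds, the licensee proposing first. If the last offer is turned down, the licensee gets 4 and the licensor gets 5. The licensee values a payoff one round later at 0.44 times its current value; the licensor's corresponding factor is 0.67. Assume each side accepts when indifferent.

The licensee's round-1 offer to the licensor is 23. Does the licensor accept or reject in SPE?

Accept

Round 4 (the licensor proposes): the licensee gets 4 if talks fail, so the licensor offers 4 and keeps 36.
Round 3 (the licensee proposes): the licensor can get 36 next round, worth 0.67 × 36 = 24.12 now. The licensee offers 24.12 and keeps 40 − 24.12 = 15.88.
Round 2 (the licensor proposes): the licensee can get 15.88 next round, worth 0.44 × 15.88 = 6.9872 now, so the licensor offers 6.9872, keeping 33.0128.
So by rejecting in round 1, the licensor gets 33.0128 next round, worth 0.67 × 33.0128 = 22.118576 now.
Offer 23 ≥ 22.118576, so the licensor accepts.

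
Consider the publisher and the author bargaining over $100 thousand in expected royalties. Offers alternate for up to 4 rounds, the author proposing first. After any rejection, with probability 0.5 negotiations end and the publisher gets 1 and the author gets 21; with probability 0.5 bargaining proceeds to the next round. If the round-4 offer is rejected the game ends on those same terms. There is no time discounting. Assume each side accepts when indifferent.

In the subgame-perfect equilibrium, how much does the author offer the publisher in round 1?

By backward induction:
Round 4 (the publisher proposes): the author gets 21 if talks fail, so the publisher offers 21 and keeps 79.
Round 3 (the author proposes): rejecting gives the publisher an expected 0.5 × 79 + 0.5 × 1 = 40. The author offers 40 and keeps 100 − 40 = 60.
Round 2 (the publisher proposes): rejecting gives the author an expected 0.5 × 60 + 0.5 × 21 = 40.5; the publisher offers that and keeps 59.5.
Round 1 (the author proposes): rejecting gives the publisher an expected 0.5 × 59.5 + 0.5 × 1 = 30.25. The author offers 30.25 and keeps 100 − 30.25 = 69.75.

30.25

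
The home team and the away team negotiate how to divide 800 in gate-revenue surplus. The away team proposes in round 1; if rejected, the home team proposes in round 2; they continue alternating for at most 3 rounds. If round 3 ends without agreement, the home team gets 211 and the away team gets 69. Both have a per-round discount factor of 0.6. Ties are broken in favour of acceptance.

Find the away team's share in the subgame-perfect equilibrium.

Round 3 (the away team proposes): the home team gets 211 if talks fail, so the away team offers 211 and keeps 589.
Round 2 (the home team proposes): the away team can get 589 next round, worth 0.6 × 589 = 353.4 now. The home team offers 353.4 and keeps 800 − 353.4 = 446.6.
Round 1 (the away team proposes): the home team can get 446.6 next round, worth 0.6 × 446.6 = 267.96 now. The away team offers 267.96 and keeps 800 − 267.96 = 532.04.

532.04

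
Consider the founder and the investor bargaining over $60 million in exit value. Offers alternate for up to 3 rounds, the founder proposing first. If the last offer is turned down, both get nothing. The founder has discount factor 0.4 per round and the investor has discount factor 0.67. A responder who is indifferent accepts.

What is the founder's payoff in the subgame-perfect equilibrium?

Round 3 (the founder proposes): the investor will accept anything ≥ 0, so the founder offers 0 and keeps 60.
Round 2 (the investor proposes): the founder can get 60 next round, worth 0.4 × 60 = 24 now. The investor offers 24 and keeps 60 − 24 = 36.
Round 1 (the founder proposes): the investor can get 36 next round, worth 0.67 × 36 = 24.12 now, so the founder offers 24.12, keeping 35.88.

35.88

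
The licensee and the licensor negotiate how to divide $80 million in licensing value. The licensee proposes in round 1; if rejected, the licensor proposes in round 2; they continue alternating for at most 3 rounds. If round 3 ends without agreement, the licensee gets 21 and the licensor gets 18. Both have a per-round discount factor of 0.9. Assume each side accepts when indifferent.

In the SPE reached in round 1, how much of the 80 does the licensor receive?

21.78

Round 3 (the licensee proposes): the licensor gets 18 if talks fail, so the licensee offers 18 and keeps 62.
Round 2 (the licensor proposes): the licensee can get 62 next round, worth 0.9 × 62 = 55.8 now; the licensor offers that and keeps 24.2.
Round 1 (the licensee proposes): the licensor can get 24.2 next round, worth 0.9 × 24.2 = 21.78 now, so the licensee offers 21.78, keeping 58.22.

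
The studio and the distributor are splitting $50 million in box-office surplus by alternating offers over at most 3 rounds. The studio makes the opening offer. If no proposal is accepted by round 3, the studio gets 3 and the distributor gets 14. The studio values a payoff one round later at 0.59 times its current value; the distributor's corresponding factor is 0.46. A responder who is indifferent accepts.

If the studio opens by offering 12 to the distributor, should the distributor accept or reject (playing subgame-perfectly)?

Round 3 (the studio proposes): the distributor gets 14 if talks fail, so the studio offers 14 and keeps 36.
Round 2 (the distributor proposes): the studio can get 36 next round, worth 0.59 × 36 = 21.24 now; the distributor offers that and keeps 28.76.
So by rejecting in round 1, the distributor gets 28.76 next round, worth 0.46 × 28.76 = 13.2296 now.
Offer 12 < 13.2296, so the distributor rejects.

Reject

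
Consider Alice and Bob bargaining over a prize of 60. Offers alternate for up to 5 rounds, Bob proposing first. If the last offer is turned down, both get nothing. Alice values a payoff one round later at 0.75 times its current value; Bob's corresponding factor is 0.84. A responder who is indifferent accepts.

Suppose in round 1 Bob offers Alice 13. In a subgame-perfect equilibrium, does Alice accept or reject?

Accept

Round 5 (Bob proposes): Alice will accept anything ≥ 0, so Bob offers 0 and keeps 60.
Round 4 (Alice proposes): Bob can get 60 next round, worth 0.84 × 60 = 50.4 now. Alice offers 50.4 and keeps 60 − 50.4 = 9.6.
Round 3 (Bob proposes): Alice can get 9.6 next round, worth 0.75 × 9.6 = 7.2 now, so Bob offers 7.2, keeping 52.8.
Round 2 (Alice proposes): Bob can get 52.8 next round, worth 0.84 × 52.8 = 44.352 now. Alice offers 44.352 and keeps 60 − 44.352 = 15.648.
So by rejecting in round 1, Alice gets 15.648 next round, worth 0.75 × 15.648 = 11.736 now.
Offer 13 ≥ 11.736, so Alice accepts.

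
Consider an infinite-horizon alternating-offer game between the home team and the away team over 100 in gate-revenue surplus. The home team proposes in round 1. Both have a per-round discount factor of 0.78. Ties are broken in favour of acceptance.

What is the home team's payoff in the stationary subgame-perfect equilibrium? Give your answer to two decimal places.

56.18

In a stationary SPE each proposer offers the other exactly their discounted continuation value.
If the home team keeps x when proposing and the away team keeps y when proposing, then x = 100 − 0.78y and y = 100 − 0.78x.
Solving: x = 100(1 − 0.78) / (1 − 0.78·0.78) = 22 / 0.3916 ≈ 56.1798.
The away team gets 100 − 56.1798 ≈ 43.8202.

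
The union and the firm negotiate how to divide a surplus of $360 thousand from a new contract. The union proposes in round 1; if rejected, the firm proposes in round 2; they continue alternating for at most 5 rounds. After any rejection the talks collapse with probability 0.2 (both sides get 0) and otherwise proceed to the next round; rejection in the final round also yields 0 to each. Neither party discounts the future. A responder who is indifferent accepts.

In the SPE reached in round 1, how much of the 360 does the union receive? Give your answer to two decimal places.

Round 5 (the union proposes): rejection yields 0 for the firm; the union offers 0 and keeps 360.
Round 4 (the firm proposes): rejecting gives the union an expected 0.8 × 360 = 288. The firm offers 288 and keeps 360 − 288 = 72.
Round 3 (the union proposes): rejecting gives the firm an expected 0.8 × 72 = 57.6, so the union offers 57.6, keeping 302.4.
Round 2 (the firm proposes): rejecting gives the union an expected 0.8 × 302.4 = 241.92; the firm offers that and keeps 118.08.
Round 1 (the union proposes): rejecting gives the firm an expected 0.8 × 118.08 = 94.464. The union offers 94.464 and keeps 360 − 94.464 = 265.536.

265.54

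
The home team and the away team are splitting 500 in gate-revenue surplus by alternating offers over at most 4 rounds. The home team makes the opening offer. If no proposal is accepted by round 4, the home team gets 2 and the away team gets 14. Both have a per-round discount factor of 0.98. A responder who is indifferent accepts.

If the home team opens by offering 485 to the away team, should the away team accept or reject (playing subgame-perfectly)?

Accept

Round 4 (the away team proposes): the home team gets 2 if talks fail, so the away team offers 2 and keeps 498.
Round 3 (the home team proposes): the away team can get 498 next round, worth 0.98 × 498 = 488.04 now. The home team offers 488.04 and keeps 500 − 488.04 = 11.96.
Round 2 (the away team proposes): the home team can get 11.96 next round, worth 0.98 × 11.96 = 11.7208 now. The away team offers 11.7208 and keeps 500 − 11.7208 = 488.2792.
So by rejecting in round 1, the away team gets 488.2792 next round, worth 0.98 × 488.2792 = 478.513616 now.
Offer 485 ≥ 478.513616, so the away team accepts.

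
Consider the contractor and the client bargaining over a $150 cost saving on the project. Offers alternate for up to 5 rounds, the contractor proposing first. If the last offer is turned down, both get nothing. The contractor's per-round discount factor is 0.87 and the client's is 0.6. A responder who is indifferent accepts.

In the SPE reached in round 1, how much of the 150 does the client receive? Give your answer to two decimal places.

17.81

Solve by backward induction from round 5.
Round 5 (the contractor proposes): the client will accept anything ≥ 0, so the contractor offers 0 and keeps 150.
Round 4 (the client proposes): the contractor can get 150 next round, worth 0.87 × 150 = 130.5 now. The client offers 130.5 and keeps 150 − 130.5 = 19.5.
Round 3 (the contractor proposes): the client can get 19.5 next round, worth 0.6 × 19.5 = 11.7 now; the contractor offers that and keeps 138.3.
Round 2 (the client proposes): the contractor can get 138.3 next round, worth 0.87 × 138.3 = 120.321 now; the client offers that and keeps 29.679.
Round 1 (the contractor proposes): the client can get 29.679 next round, worth 0.6 × 29.679 = 17.8074 now, so the contractor offers 17.8074, keeping 132.1926.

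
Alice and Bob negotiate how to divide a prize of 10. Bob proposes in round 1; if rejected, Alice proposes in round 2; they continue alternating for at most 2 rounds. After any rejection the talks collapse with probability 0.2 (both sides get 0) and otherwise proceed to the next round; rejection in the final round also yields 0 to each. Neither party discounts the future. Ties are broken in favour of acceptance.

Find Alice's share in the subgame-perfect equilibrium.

Round 2 (Alice proposes): Bob will accept anything ≥ 0, so Alice offers 0 and keeps 10.
Round 1 (Bob proposes): rejecting gives Alice an expected 0.8 × 10 = 8; Bob offers that and keeps 2.

8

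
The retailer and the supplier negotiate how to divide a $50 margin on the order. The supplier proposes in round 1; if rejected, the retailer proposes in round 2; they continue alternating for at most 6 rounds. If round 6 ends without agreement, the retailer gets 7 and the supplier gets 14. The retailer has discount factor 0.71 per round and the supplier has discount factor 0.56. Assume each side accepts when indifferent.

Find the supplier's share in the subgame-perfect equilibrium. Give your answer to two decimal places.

Round 6 (the retailer proposes): the supplier gets 14 if talks fail, so the retailer offers 14 and keeps 36.
Round 5 (the supplier proposes): the retailer can get 36 next round, worth 0.71 × 36 = 25.56 now. The supplier offers 25.56 and keeps 50 − 25.56 = 24.44.
Round 4 (the retailer proposes): the supplier can get 24.44 next round, worth 0.56 × 24.44 = 13.6864 now, so the retailer offers 13.6864, keeping 36.3136.
Round 3 (the supplier proposes): the retailer can get 36.3136 next round, worth 0.71 × 36.3136 = 25.782656 now. The supplier offers 25.782656 and keeps 50 − 25.782656 = 24.217344.
Round 2 (the retailer proposes): the supplier can get 24.217344 next round, worth 0.56 × 24.217344 = 13.56171264 now; the retailer offers that and keeps 36.43828736.
Round 1 (the supplier proposes): the retailer can get 36.43828736 next round, worth 0.71 × 36.43828736 = 25.8711840256 now. The supplier offers 25.8711840256 and keeps 50 − 25.8711840256 = 24.1288159744.

24.13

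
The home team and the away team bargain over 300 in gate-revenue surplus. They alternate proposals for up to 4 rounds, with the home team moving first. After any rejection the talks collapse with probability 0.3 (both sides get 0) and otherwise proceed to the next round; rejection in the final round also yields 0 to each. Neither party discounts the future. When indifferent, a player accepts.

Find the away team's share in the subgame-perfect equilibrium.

165.9

By backward induction:
Round 4 (the away team proposes): the home team will accept anything ≥ 0, so the away team offers 0 and keeps 300.
Round 3 (the home team proposes): rejecting gives the away team an expected 0.7 × 300 = 210, so the home team offers 210, keeping 90.
Round 2 (the away team proposes): rejecting gives the home team an expected 0.7 × 90 = 63, so the away team offers 63, keeping 237.
Round 1 (the home team proposes): rejecting gives the away team an expected 0.7 × 237 = 165.9; the home team offers that and keeps 134.1.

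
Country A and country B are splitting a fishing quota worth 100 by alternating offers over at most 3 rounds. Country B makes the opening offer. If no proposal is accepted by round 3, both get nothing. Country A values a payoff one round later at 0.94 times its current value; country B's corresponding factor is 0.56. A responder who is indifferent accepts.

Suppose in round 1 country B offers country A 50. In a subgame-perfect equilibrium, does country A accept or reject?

Accept

Round 3 (country B proposes): rejection yields 0 for country A; country B offers 0 and keeps 100.
Round 2 (country A proposes): country B can get 100 next round, worth 0.56 × 100 = 56 now; country A offers that and keeps 44.
So by rejecting in round 1, country A gets 44 next round, worth 0.94 × 44 = 41.36 now.
Offer 50 ≥ 41.36, so country A accepts.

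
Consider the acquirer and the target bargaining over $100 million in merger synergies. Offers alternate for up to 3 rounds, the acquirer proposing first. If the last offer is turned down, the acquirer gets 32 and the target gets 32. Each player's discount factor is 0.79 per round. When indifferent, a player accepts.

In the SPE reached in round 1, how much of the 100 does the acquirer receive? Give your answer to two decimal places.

63.44

Round 3 (the acquirer proposes): the target gets 32 if talks fail, so the acquirer offers 32 and keeps 68.
Round 2 (the target proposes): the acquirer can get 68 next round, worth 0.79 × 68 = 53.72 now, so the target offers 53.72, keeping 46.28.
Round 1 (the acquirer proposes): the target can get 46.28 next round, worth 0.79 × 46.28 = 36.5612 now. The acquirer offers 36.5612 and keeps 100 − 36.5612 = 63.4388.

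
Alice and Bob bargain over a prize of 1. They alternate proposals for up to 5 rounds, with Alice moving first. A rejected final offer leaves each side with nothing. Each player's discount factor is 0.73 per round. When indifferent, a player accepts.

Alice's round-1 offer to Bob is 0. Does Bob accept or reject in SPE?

Reject

Round 5 (Alice proposes): rejection yields 0 for Bob; Alice offers 0 and keeps 1.
Round 4 (Bob proposes): Alice can get 1 next round, worth 0.73 × 1 = 0.73 now; Bob offers that and keeps 0.27.
Round 3 (Alice proposes): Bob can get 0.27 next round, worth 0.73 × 0.27 = 0.1971 now; Alice offers that and keeps 0.8029.
Round 2 (Bob proposes): Alice can get 0.8029 next round, worth 0.73 × 0.8029 = 0.586117 now, so Bob offers 0.586117, keeping 0.413883.
So by rejecting in round 1, Bob gets 0.413883 next round, worth 0.73 × 0.413883 = 0.30213459 now.
Offer 0 < 0.30213459, so Bob rejects.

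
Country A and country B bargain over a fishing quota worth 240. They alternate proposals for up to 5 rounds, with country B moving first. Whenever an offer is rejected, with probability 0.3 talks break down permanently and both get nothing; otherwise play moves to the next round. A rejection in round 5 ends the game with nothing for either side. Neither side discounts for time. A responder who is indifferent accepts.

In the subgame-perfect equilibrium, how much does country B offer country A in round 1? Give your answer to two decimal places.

Round 5 (country B proposes): country A will accept anything ≥ 0, so country B offers 0 and keeps 240.
Round 4 (country A proposes): rejecting gives country B an expected 0.7 × 240 = 168. Country A offers 168 and keeps 240 − 168 = 72.
Round 3 (country B proposes): rejecting gives country A an expected 0.7 × 72 = 50.4, so country B offers 50.4, keeping 189.6.
Round 2 (country A proposes): rejecting gives country B an expected 0.7 × 189.6 = 132.72. Country A offers 132.72 and keeps 240 − 132.72 = 107.28.
Round 1 (country B proposes): rejecting gives country A an expected 0.7 × 107.28 = 75.096; country B offers that and keeps 164.904.

75.10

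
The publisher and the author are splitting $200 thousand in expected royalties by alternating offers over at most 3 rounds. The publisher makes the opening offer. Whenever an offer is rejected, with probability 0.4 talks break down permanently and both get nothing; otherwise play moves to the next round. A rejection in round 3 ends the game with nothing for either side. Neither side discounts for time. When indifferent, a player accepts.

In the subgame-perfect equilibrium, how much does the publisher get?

By backward induction:
Round 3 (the publisher proposes): the author will accept anything ≥ 0, so the publisher offers 0 and keeps 200.
Round 2 (the author proposes): rejecting gives the publisher an expected 0.6 × 200 = 120; the author offers that and keeps 80.
Round 1 (the publisher proposes): rejecting gives the author an expected 0.6 × 80 = 48. The publisher offers 48 and keeps 200 − 48 = 152.

152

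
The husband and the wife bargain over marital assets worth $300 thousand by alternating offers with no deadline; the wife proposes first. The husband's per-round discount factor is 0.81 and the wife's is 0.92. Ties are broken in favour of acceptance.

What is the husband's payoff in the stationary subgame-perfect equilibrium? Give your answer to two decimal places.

When the wife proposes, the husband accepts any offer worth at least 0.81 times what the husband would get by proposing next round; and vice versa.
This gives x = 300 − 0.81y and y = 300 − 0.92x, where x and y are each side's share when it proposes.
Hence (1 − 0.81·0.92)x = 300(1 − 0.81), i.e. 0.2548·x = 57.
x ≈ 223.7049; the husband's share is 300 − x ≈ 76.2951.

76.30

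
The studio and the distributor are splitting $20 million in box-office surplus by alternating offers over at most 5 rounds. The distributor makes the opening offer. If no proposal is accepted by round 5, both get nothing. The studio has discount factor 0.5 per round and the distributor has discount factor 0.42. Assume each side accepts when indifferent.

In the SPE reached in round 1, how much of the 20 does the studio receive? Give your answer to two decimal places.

7.02

Round 5 (the distributor proposes): rejection yields 0 for the studio; the distributor offers 0 and keeps 20.
Round 4 (the studio proposes): the distributor can get 20 next round, worth 0.42 × 20 = 8.4 now. The studio offers 8.4 and keeps 20 − 8.4 = 11.6.
Round 3 (the distributor proposes): the studio can get 11.6 next round, worth 0.5 × 11.6 = 5.8 now, so the distributor offers 5.8, keeping 14.2.
Round 2 (the studio proposes): the distributor can get 14.2 next round, worth 0.42 × 14.2 = 5.964 now; the studio offers that and keeps 14.036.
Round 1 (the distributor proposes): the studio can get 14.036 next round, worth 0.5 × 14.036 = 7.018 now. The distributor offers 7.018 and keeps 20 − 7.018 = 12.982.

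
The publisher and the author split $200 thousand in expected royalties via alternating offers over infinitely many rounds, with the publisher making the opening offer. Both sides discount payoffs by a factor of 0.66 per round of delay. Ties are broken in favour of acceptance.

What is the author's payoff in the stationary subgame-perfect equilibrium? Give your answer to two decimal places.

When the publisher proposes, the author accepts any offer worth at least 0.66 times what the author would get by proposing next round; and vice versa.
This gives x = 200 − 0.66y and y = 200 − 0.66x, where x and y are each side's share when it proposes.
Hence (1 − 0.66·0.66)x = 200(1 − 0.66), i.e. 0.5644·x = 68.
x ≈ 120.4819; the author's share is 200 − x ≈ 79.5181.

79.52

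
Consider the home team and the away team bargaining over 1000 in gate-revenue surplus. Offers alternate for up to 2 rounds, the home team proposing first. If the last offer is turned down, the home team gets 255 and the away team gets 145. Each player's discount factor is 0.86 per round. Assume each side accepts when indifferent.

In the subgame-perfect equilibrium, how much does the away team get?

640.7

Round 2 (the away team proposes): the home team gets 255 if talks fail, so the away team offers 255 and keeps 745.
Round 1 (the home team proposes): the away team can get 745 next round, worth 0.86 × 745 = 640.7 now; the home team offers that and keeps 359.3.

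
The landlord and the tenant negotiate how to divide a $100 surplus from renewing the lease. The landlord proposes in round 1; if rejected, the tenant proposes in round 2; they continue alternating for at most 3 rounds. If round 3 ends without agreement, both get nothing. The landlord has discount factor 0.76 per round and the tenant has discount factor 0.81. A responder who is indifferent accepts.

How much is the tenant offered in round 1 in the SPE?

Round 3 (the landlord proposes): the tenant will accept anything ≥ 0, so the landlord offers 0 and keeps 100.
Round 2 (the tenant proposes): the landlord can get 100 next round, worth 0.76 × 100 = 76 now; the tenant offers that and keeps 24.
Round 1 (the landlord proposes): the tenant can get 24 next round, worth 0.81 × 24 = 19.44 now. The landlord offers 19.44 and keeps 100 − 19.44 = 80.56.

19.44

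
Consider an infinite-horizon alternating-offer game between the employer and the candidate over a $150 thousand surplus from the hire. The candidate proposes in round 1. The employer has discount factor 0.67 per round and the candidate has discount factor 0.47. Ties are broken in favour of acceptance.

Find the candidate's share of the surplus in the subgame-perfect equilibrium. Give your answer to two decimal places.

Let x be the candidate's share when the candidate proposes and y be the employer's share when the employer proposes.
The employer accepts iff offered ≥ 0.67·y, so x = 150 − 0.67y. Symmetrically y = 150 − 0.47x.
Substituting: x = 150 − 0.67(150 − 0.47x), giving x(1 − 0.47·0.67) = 150(1 − 0.67).
So x = 150 × 0.33 / 0.6851 ≈ 72.2522, and the employer receives 150 − x ≈ 77.7478.

72.25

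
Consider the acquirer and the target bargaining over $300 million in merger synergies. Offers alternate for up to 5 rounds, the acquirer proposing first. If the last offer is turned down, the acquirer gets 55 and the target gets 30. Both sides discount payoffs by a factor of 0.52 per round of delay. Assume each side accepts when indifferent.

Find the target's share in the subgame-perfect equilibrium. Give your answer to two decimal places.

Round 5 (the acquirer proposes): the target gets 30 if talks fail, so the acquirer offers 30 and keeps 270.
Round 4 (the target proposes): the acquirer can get 270 next round, worth 0.52 × 270 = 140.4 now, so the target offers 140.4, keeping 159.6.
Round 3 (the acquirer proposes): the target can get 159.6 next round, worth 0.52 × 159.6 = 82.992 now; the acquirer offers that and keeps 217.008.
Round 2 (the target proposes): the acquirer can get 217.008 next round, worth 0.52 × 217.008 = 112.84416 now, so the target offers 112.84416, keeping 187.15584.
Round 1 (the acquirer proposes): the target can get 187.15584 next round, worth 0.52 × 187.15584 = 97.3210368 now. The acquirer offers 97.3210368 and keeps 300 − 97.3210368 = 202.6789632.

97.32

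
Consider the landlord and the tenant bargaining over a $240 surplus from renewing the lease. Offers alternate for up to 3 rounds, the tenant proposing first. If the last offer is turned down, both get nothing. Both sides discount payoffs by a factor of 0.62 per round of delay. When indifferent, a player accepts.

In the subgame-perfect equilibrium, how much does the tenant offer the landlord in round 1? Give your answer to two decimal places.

56.54

Work backward from the last round.
Round 3 (the tenant proposes): the landlord will accept anything ≥ 0, so the tenant offers 0 and keeps 240.
Round 2 (the landlord proposes): the tenant can get 240 next round, worth 0.62 × 240 = 148.8 now; the landlord offers that and keeps 91.2.
Round 1 (the tenant proposes): the landlord can get 91.2 next round, worth 0.62 × 91.2 = 56.544 now, so the tenant offers 56.544, keeping 183.456.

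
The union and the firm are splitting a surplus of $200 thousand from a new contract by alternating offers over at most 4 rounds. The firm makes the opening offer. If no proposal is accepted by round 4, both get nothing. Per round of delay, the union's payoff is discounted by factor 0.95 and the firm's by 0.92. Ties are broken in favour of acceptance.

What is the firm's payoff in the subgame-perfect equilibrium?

18.74

By backward induction:
Round 4 (the union proposes): rejection yields 0 for the firm; the union offers 0 and keeps 200.
Round 3 (the firm proposes): the union can get 200 next round, worth 0.95 × 200 = 190 now. The firm offers 190 and keeps 200 − 190 = 10.
Round 2 (the union proposes): the firm can get 10 next round, worth 0.92 × 10 = 9.2 now, so the union offers 9.2, keeping 190.8.
Round 1 (the firm proposes): the union can get 190.8 next round, worth 0.95 × 190.8 = 181.26 now, so the firm offers 181.26, keeping 18.74.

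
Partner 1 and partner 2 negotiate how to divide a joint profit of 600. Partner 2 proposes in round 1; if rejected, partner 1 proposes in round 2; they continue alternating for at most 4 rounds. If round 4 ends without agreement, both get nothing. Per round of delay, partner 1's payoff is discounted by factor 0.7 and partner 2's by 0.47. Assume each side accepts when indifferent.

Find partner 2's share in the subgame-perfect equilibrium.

Solve by backward induction from round 4.
Round 4 (partner 1 proposes): partner 2 will accept anything ≥ 0, so partner 1 offers 0 and keeps 600.
Round 3 (partner 2 proposes): partner 1 can get 600 next round, worth 0.7 × 600 = 420 now. Partner 2 offers 420 and keeps 600 − 420 = 180.
Round 2 (partner 1 proposes): partner 2 can get 180 next round, worth 0.47 × 180 = 84.6 now, so partner 1 offers 84.6, keeping 515.4.
Round 1 (partner 2 proposes): partner 1 can get 515.4 next round, worth 0.7 × 515.4 = 360.78 now, so partner 2 offers 360.78, keeping 239.22.

239.22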